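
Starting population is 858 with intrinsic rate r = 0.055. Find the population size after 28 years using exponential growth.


r*t = 0.055 * 28 = 1.54
exp(1.54) = 4.66459
N = 858 * 4.66459 = 4002.22 ≈ 4002

4002


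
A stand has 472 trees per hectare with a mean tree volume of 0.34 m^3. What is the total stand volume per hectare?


V_stand = 472 * 0.34 = 160.48 ≈ 160.5 m^3/ha

160.5 m^3/ha


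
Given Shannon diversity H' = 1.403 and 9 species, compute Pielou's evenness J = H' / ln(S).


ln(9) = 2.19722
J = H' / ln(S) = 1.403 / 2.19722 = 0.638534 ≈ 0.6385

0.6385


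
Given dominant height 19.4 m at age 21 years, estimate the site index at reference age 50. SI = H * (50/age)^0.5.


50/21 = 2.38095
(2.38095)^0.5 = 1.54303
SI = 19.4 * 1.54303 = 29.9348 ≈ 29.9 m

29.9 m


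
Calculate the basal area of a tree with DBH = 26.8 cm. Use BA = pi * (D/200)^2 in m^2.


D/200 = 26.8/200 = 0.134 m
(D/200)^2 = 0.134^2 = 0.017956
BA = 3.141593 * 0.017956 = 0.0564104 ≈ 0.0564 m^2

0.0564 m^2


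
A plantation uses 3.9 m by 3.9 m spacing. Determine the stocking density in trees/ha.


N = 10000 / 3.9^2 = 10000 / 15.21 = 657.462 ≈ 657 trees/ha

657 trees/ha


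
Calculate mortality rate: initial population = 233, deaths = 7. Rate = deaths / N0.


Mortality rate = 7 / 233 = 0.030043 ≈ 0.0300

0.0300


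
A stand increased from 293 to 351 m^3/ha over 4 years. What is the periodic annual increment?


PAI = (V2 - V1) / period = (351 - 293) / 4 = 58 / 4 = 14.50 m^3/ha/yr

14.50 m^3/ha/yr


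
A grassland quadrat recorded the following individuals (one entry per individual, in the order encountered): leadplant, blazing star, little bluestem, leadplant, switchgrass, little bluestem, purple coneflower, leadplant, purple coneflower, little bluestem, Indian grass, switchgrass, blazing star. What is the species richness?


Total individuals logged = 13
Distinct species (count of individuals): leadplant (3), blazing star (2), little bluestem (3), switchgrass (2), purple coneflower (2), Indian grass (1)
Species richness = number of distinct species = 6

6


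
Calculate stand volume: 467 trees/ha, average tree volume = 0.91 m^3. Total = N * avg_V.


V_stand = 467 * 0.91 = 424.97 ≈ 425.0 m^3/ha

425.0 m^3/ha


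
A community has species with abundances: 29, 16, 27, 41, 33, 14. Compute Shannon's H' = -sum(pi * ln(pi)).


Total N = 29 + 16 + 27 + 41 + 33 + 14 = 160
Per-species terms:
  p = 29/160 = 0.181250; ln(p) = -1.707878; p*ln(p) = 0.181250 * (-1.707878) = -0.309553
  p = 16/160 = 0.100000; ln(p) = -2.302585; p*ln(p) = 0.100000 * (-2.302585) = -0.230259
  p = 27/160 = 0.168750; ln(p) = -1.779337; p*ln(p) = 0.168750 * (-1.779337) = -0.300263
  p = 41/160 = 0.256250; ln(p) = -1.361602; p*ln(p) = 0.256250 * (-1.361602) = -0.348911
  p = 33/160 = 0.206250; ln(p) = -1.578666; p*ln(p) = 0.206250 * (-1.578666) = -0.325600
  p = 14/160 = 0.087500; ln(p) = -2.436116; p*ln(p) = 0.087500 * (-2.436116) = -0.213160
sum(p*ln(p)) = (-0.309553) + (-0.230259) + (-0.300263) + (-0.348911) + (-0.325600) + (-0.213160) = -1.727746
H' = -(-1.727746) = 1.727746 ≈ 1.7277

1.7277


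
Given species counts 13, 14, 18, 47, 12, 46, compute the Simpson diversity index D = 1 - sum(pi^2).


Total N = 13 + 14 + 18 + 47 + 12 + 46 = 150
Per-species terms:
  p = 13/150 = 0.086667; p^2 = 0.086667^2 = 0.007511
  p = 14/150 = 0.093333; p^2 = 0.093333^2 = 0.008711
  p = 18/150 = 0.120000; p^2 = 0.120000^2 = 0.014400
  p = 47/150 = 0.313333; p^2 = 0.313333^2 = 0.098178
  p = 12/150 = 0.080000; p^2 = 0.080000^2 = 0.006400
  p = 46/150 = 0.306667; p^2 = 0.306667^2 = 0.094045
sum(p^2) = 0.007511 + 0.008711 + 0.014400 + 0.098178 + 0.006400 + 0.094045 = 0.229245
D = 1 - 0.229245 = 0.770755 ≈ 0.7708

0.7708


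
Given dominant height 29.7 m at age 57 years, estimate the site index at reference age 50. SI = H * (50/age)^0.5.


50/57 = 0.877193
(0.877193)^0.5 = 0.936586
SI = 29.7 * 0.936586 = 27.8166 ≈ 27.8 m

27.8 m


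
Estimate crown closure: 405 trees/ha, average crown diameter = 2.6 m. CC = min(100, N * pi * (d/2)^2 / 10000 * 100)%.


(d/2)^2 = (2.6/2)^2 = 1.3^2 = 1.69
Crown area = 3.141593 * 1.69 = 5.30929 m^2
N * area / 10000 * 100 = 405 * 5.30929 / 10000 * 100 = 21.5026
CC = min(100, 21.5026) = 21.5026 ≈ 21.5%

21.5%


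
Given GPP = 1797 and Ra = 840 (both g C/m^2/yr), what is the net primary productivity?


NPP = GPP - Ra = 1797 - 840 = 957 g C/m^2/yr

957 g C/m^2/yr


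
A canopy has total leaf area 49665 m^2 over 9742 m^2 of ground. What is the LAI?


LAI = 49665 / 9742 = 5.0980 ≈ 5.10

5.10


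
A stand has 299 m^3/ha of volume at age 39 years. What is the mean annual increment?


MAI = 299 / 39 = 7.6667 ≈ 7.67 m^3/ha/yr

7.67 m^3/ha/yr


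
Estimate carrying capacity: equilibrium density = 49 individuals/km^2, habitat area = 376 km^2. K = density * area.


K = 49 * 376 = 18424 individuals

18424 individuals


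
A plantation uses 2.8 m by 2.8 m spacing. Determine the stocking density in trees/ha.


N = 10000 / 2.8^2 = 10000 / 7.84 = 1275.51 ≈ 1276 trees/ha

1276 trees/ha


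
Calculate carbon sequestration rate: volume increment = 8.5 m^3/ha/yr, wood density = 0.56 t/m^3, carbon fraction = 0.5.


C = 8.5 * 0.56 * 0.5 = 2.38 t C/ha/yr

2.38 t C/ha/yr


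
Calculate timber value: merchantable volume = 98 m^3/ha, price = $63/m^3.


Value = 98 * 63 = $6174/ha

$6174/ha


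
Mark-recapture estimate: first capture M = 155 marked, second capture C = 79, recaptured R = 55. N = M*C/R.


N = M * C / R = 155 * 79 / 55 = 12245 / 55 = 222.64 ≈ 223

223 individuals


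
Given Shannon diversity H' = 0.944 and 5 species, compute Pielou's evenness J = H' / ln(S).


ln(5) = 1.60944
J = H' / ln(S) = 0.944 / 1.60944 = 0.586539 ≈ 0.5865

0.5865


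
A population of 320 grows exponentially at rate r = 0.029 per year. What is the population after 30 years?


r*t = 0.029 * 30 = 0.87
exp(0.87) = 2.38691
N = 320 * 2.38691 = 763.811 ≈ 764

764


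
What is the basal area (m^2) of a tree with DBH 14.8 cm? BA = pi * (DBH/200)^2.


D/200 = 14.8/200 = 0.074 m
(D/200)^2 = 0.074^2 = 0.005476
BA = 3.141593 * 0.005476 = 0.0172034 ≈ 0.0172 m^2

0.0172 m^2


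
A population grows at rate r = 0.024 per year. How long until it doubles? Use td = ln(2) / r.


td = ln(2) / 0.024 = 0.693147 / 0.024 = 28.8811 ≈ 28.9 years

28.9 years


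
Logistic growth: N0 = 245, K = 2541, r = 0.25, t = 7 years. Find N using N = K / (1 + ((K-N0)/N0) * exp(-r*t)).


(K - N0)/N0 = (2541 - 245)/245 = 2296/245 = 9.37143
r*t = 0.25 * 7 = 1.75; exp(-1.75) = 0.173774
9.37143 * 0.173774 = 1.62851
1 + 1.62851 = 2.62851
N = 2541 / 2.62851 = 966.707 ≈ 967

967


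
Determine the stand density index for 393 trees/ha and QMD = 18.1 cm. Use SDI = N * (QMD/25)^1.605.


QMD/25 = 18.1/25 = 0.724
(0.724)^1.605 = exp(1.605 * ln(0.724)) = exp(1.605 * (-0.322964)) = exp(-0.518357) = 0.595498
SDI = 393 * 0.595498 = 234.031 ≈ 234

234


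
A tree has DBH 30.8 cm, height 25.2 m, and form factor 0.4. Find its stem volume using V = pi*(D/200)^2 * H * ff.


(D/200)^2 = (30.8/200)^2 = 0.154^2 = 0.023716
BA = 3.141593 * 0.023716 = 0.0745060 m^2
V = 0.0745060 * 25.2 * 0.4 = 0.751020 ≈ 0.751 m^3

0.751 m^3


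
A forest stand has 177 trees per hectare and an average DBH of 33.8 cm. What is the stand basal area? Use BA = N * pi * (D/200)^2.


(D/200)^2 = (33.8/200)^2 = 0.169^2 = 0.028561
Individual BA = 3.141593 * 0.028561 = 0.0897270 m^2
Stand BA = 177 * 0.0897270 = 15.8817 ≈ 15.88 m^2/ha

15.88 m^2/ha


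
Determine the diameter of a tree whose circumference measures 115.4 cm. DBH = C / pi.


DBH = C / pi = 115.4 / 3.141593 = 36.7330 ≈ 36.73 cm

36.73 cm


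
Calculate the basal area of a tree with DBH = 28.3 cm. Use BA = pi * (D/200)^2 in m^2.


D/200 = 28.3/200 = 0.1415 m
(D/200)^2 = 0.1415^2 = 0.02002225
BA = 3.141593 * 0.02002225 = 0.0629018 ≈ 0.0629 m^2

0.0629 m^2


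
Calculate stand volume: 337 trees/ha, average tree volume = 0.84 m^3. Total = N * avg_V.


V_stand = 337 * 0.84 = 283.08 ≈ 283.1 m^3/ha

283.1 m^3/ha


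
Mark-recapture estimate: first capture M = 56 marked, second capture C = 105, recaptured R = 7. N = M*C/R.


N = M * C / R = 56 * 105 / 7 = 5880 / 7 = 840

840 individuals


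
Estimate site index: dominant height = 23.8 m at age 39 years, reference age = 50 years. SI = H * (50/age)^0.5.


50/39 = 1.28205
(1.28205)^0.5 = 1.13228
SI = 23.8 * 1.13228 = 26.9483 ≈ 26.9 m

26.9 m


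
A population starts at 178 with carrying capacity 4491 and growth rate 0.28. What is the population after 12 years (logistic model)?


(K - N0)/N0 = (4491 - 178)/178 = 4313/178 = 24.2303
r*t = 0.28 * 12 = 3.36; exp(-3.36) = 0.0347353
24.2303 * 0.0347353 = 0.841647
1 + 0.841647 = 1.84165
N = 4491 / 1.84165 = 2438.57 ≈ 2439

2439


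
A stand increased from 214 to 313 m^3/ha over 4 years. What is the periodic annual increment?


PAI = (V2 - V1) / period = (313 - 214) / 4 = 99 / 4 = 24.75 m^3/ha/yr

24.75 m^3/ha/yr


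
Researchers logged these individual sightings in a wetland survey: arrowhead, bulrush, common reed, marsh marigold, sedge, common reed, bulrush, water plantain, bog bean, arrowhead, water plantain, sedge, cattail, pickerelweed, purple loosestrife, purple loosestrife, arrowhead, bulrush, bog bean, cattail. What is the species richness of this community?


Total individuals logged = 20
Distinct species (count of individuals): arrowhead (3), bulrush (3), common reed (2), marsh marigold (1), sedge (2), water plantain (2), bog bean (2), cattail (2), pickerelweed (1), purple loosestrife (2)
Species richness = number of distinct species = 10

10


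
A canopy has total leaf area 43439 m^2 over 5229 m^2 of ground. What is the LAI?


LAI = 43439 / 5229 = 8.3073 ≈ 8.31

8.31


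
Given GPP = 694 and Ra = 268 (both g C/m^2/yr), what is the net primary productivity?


NPP = GPP - Ra = 694 - 268 = 426 g C/m^2/yr

426 g C/m^2/yr


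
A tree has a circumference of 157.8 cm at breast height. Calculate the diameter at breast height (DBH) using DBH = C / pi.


DBH = C / pi = 157.8 / 3.141593 = 50.2293 ≈ 50.23 cm

50.23 cm


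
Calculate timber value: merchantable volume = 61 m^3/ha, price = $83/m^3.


Value = 61 * 83 = $5063/ha

$5063/ha


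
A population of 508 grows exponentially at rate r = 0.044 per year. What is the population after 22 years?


r*t = 0.044 * 22 = 0.968
exp(0.968) = 2.63267
N = 508 * 2.63267 = 1337.40 ≈ 1337

1337


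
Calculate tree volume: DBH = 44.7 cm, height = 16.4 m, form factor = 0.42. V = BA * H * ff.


(D/200)^2 = (44.7/200)^2 = 0.2235^2 = 0.04995225
BA = 3.141593 * 0.04995225 = 0.156930 m^2
V = 0.156930 * 16.4 * 0.42 = 1.08093 ≈ 1.081 m^3

1.081 m^3


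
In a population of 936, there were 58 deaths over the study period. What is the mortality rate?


Mortality rate = 58 / 936 = 0.061966 ≈ 0.0620

0.0620


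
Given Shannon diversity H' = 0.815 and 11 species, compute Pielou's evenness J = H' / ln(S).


ln(11) = 2.39790
J = H' / ln(S) = 0.815 / 2.39790 = 0.339881 ≈ 0.3399

0.3399


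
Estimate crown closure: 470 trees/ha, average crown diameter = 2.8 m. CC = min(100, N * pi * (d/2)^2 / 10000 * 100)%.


(d/2)^2 = (2.8/2)^2 = 1.4^2 = 1.96
Crown area = 3.141593 * 1.96 = 6.15752 m^2
N * area / 10000 * 100 = 470 * 6.15752 / 10000 * 100 = 28.9403
CC = min(100, 28.9403) = 28.9403 ≈ 28.9%

28.9%


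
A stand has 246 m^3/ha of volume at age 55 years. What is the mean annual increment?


MAI = 246 / 55 = 4.4727 ≈ 4.47 m^3/ha/yr

4.47 m^3/ha/yr


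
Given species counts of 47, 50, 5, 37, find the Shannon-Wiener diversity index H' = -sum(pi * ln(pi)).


Total N = 47 + 50 + 5 + 37 = 139
Per-species terms:
  p = 47/139 = 0.338129; ln(p) = -1.084328; p*ln(p) = 0.338129 * (-1.084328) = -0.366643
  p = 50/139 = 0.359712; ln(p) = -1.022452; p*ln(p) = 0.359712 * (-1.022452) = -0.367788
  p = 5/139 = 0.035971; ln(p) = -3.325042; p*ln(p) = 0.035971 * (-3.325042) = -0.119605
  p = 37/139 = 0.266187; ln(p) = -1.323556; p*ln(p) = 0.266187 * (-1.323556) = -0.352313
sum(p*ln(p)) = (-0.366643) + (-0.367788) + (-0.119605) + (-0.352313) = -1.206349
H' = -(-1.206349) = 1.206349 ≈ 1.2063

1.2063


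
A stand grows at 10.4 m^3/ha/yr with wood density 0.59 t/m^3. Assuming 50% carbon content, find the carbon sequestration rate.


C = 10.4 * 0.59 * 0.5 = 3.068 ≈ 3.07 t C/ha/yr

3.07 t C/ha/yr


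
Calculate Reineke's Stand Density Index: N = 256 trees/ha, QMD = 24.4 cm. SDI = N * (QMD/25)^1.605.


QMD/25 = 24.4/25 = 0.976
(0.976)^1.605 = exp(1.605 * ln(0.976)) = exp(1.605 * (-0.0242927)) = exp(-0.0389898) = 0.961761
SDI = 256 * 0.961761 = 246.211 ≈ 246

246


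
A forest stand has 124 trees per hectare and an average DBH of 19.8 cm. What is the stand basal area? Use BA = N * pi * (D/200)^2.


(D/200)^2 = (19.8/200)^2 = 0.099^2 = 0.009801
Individual BA = 3.141593 * 0.009801 = 0.0307908 m^2
Stand BA = 124 * 0.0307908 = 3.81806 ≈ 3.82 m^2/ha

3.82 m^2/ha


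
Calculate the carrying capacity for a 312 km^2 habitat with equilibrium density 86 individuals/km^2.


K = 86 * 312 = 26832 individuals

26832 individuals


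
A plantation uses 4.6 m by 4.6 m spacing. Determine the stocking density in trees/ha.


N = 10000 / 4.6^2 = 10000 / 21.16 = 472.590 ≈ 473 trees/ha

473 trees/ha


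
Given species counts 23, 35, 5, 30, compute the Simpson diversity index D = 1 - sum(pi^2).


Total N = 23 + 35 + 5 + 30 = 93
Per-species terms:
  p = 23/93 = 0.247312; p^2 = 0.247312^2 = 0.061163
  p = 35/93 = 0.376344; p^2 = 0.376344^2 = 0.141635
  p = 5/93 = 0.053763; p^2 = 0.053763^2 = 0.002890
  p = 30/93 = 0.322581; p^2 = 0.322581^2 = 0.104059
sum(p^2) = 0.061163 + 0.141635 + 0.002890 + 0.104059 = 0.309747
D = 1 - 0.309747 = 0.690253 ≈ 0.6903

0.6903


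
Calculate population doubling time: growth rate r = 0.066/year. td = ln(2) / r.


td = ln(2) / 0.066 = 0.693147 / 0.066 = 10.5022 ≈ 10.5 years

10.5 years


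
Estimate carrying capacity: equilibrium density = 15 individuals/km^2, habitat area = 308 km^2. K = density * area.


K = 15 * 308 = 4620 individuals

4620 individuals


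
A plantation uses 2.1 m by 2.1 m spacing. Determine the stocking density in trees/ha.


N = 10000 / 2.1^2 = 10000 / 4.41 = 2267.57 ≈ 2268 trees/ha

2268 trees/ha


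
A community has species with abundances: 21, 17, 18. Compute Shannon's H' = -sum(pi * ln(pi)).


Total N = 21 + 17 + 18 = 56
Per-species terms:
  p = 21/56 = 0.375000; ln(p) = -0.980829; p*ln(p) = 0.375000 * (-0.980829) = -0.367811
  p = 17/56 = 0.303571; ln(p) = -1.192140; p*ln(p) = 0.303571 * (-1.192140) = -0.361899
  p = 18/56 = 0.321429; ln(p) = -1.134979; p*ln(p) = 0.321429 * (-1.134979) = -0.364815
sum(p*ln(p)) = (-0.367811) + (-0.361899) + (-0.364815) = -1.094525
H' = -(-1.094525) = 1.094525 ≈ 1.0945

1.0945


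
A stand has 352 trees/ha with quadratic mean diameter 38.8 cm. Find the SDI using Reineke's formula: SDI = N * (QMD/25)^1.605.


QMD/25 = 38.8/25 = 1.552
(1.552)^1.605 = exp(1.605 * ln(1.552)) = exp(1.605 * 0.439544) = exp(0.705468) = 2.02479
SDI = 352 * 2.02479 = 712.726 ≈ 713

713


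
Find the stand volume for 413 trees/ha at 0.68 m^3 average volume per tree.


V_stand = 413 * 0.68 = 280.84 ≈ 280.8 m^3/ha

280.8 m^3/ha


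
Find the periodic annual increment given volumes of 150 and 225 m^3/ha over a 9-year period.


PAI = (V2 - V1) / period = (225 - 150) / 9 = 75 / 9 = 8.3333 ≈ 8.33 m^3/ha/yr

8.33 m^3/ha/yr


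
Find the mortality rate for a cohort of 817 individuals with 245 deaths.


Mortality rate = 245 / 817 = 0.299878 ≈ 0.2999

0.2999


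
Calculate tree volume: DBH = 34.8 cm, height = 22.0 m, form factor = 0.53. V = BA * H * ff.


(D/200)^2 = (34.8/200)^2 = 0.174^2 = 0.030276
BA = 3.141593 * 0.030276 = 0.0951149 m^2
V = 0.0951149 * 22.0 * 0.53 = 1.10904 ≈ 1.109 m^3

1.109 m^3


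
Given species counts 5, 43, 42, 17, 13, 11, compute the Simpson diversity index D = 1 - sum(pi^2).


Total N = 5 + 43 + 42 + 17 + 13 + 11 = 131
Per-species terms:
  p = 5/131 = 0.038168; p^2 = 0.038168^2 = 0.001457
  p = 43/131 = 0.328244; p^2 = 0.328244^2 = 0.107744
  p = 42/131 = 0.320611; p^2 = 0.320611^2 = 0.102791
  p = 17/131 = 0.129771; p^2 = 0.129771^2 = 0.016841
  p = 13/131 = 0.099237; p^2 = 0.099237^2 = 0.009848
  p = 11/131 = 0.083969; p^2 = 0.083969^2 = 0.007051
sum(p^2) = 0.001457 + 0.107744 + 0.102791 + 0.016841 + 0.009848 + 0.007051 = 0.245732
D = 1 - 0.245732 = 0.754268 ≈ 0.7543

0.7543


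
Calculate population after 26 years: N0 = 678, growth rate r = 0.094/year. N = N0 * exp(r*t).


r*t = 0.094 * 26 = 2.444
exp(2.444) = 11.5190
N = 678 * 11.5190 = 7809.88 ≈ 7810

7810


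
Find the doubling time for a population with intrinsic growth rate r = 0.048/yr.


td = ln(2) / 0.048 = 0.693147 / 0.048 = 14.4406 ≈ 14.4 years

14.4 years


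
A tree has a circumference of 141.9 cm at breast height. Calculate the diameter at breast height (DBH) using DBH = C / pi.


DBH = C / pi = 141.9 / 3.141593 = 45.1682 ≈ 45.17 cm

45.17 cm


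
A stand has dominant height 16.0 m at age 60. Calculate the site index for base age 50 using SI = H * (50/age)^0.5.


50/60 = 0.833333
(0.833333)^0.5 = 0.912871
SI = 16.0 * 0.912871 = 14.6059 ≈ 14.6 m

14.6 m


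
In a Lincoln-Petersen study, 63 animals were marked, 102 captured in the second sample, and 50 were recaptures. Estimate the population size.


N = M * C / R = 63 * 102 / 50 = 6426 / 50 = 128.52 ≈ 129

129 individuals


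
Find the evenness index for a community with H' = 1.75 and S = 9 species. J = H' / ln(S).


ln(9) = 2.19722
J = H' / ln(S) = 1.75 / 2.19722 = 0.796461 ≈ 0.7965

0.7965


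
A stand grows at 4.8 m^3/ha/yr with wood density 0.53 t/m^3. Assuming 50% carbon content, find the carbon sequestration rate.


C = 4.8 * 0.53 * 0.5 = 1.272 ≈ 1.27 t C/ha/yr

1.27 t C/ha/yr


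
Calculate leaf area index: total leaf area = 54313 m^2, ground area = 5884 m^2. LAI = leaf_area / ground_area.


LAI = 54313 / 5884 = 9.2306 ≈ 9.23

9.23


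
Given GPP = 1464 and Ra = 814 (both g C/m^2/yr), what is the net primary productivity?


NPP = GPP - Ra = 1464 - 814 = 650 g C/m^2/yr

650 g C/m^2/yr


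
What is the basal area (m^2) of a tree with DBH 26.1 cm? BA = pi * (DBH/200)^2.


D/200 = 26.1/200 = 0.1305 m
(D/200)^2 = 0.1305^2 = 0.01703025
BA = 3.141593 * 0.01703025 = 0.0535021 ≈ 0.0535 m^2

0.0535 m^2


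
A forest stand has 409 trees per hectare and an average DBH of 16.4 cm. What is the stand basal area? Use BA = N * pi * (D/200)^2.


(D/200)^2 = (16.4/200)^2 = 0.082^2 = 0.006724
Individual BA = 3.141593 * 0.006724 = 0.0211241 m^2
Stand BA = 409 * 0.0211241 = 8.63976 ≈ 8.64 m^2/ha

8.64 m^2/ha


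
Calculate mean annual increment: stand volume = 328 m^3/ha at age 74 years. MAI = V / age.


MAI = 328 / 74 = 4.4324 ≈ 4.43 m^3/ha/yr

4.43 m^3/ha/yr


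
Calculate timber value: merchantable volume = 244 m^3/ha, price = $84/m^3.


Value = 244 * 84 = $20496/ha

$20496/ha


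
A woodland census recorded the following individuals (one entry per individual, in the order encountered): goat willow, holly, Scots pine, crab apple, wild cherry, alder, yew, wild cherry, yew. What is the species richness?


Total individuals logged = 9
Distinct species (count of individuals): goat willow (1), holly (1), Scots pine (1), crab apple (1), wild cherry (2), alder (1), yew (2)
Species richness = number of distinct species = 7

7


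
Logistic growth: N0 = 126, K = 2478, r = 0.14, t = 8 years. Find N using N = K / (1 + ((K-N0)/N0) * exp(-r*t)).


(K - N0)/N0 = (2478 - 126)/126 = 2352/126 = 18.6667
r*t = 0.14 * 8 = 1.12; exp(-1.12) = 0.326280
18.6667 * 0.326280 = 6.09057
1 + 6.09057 = 7.09057
N = 2478 / 7.09057 = 349.478 ≈ 349

349


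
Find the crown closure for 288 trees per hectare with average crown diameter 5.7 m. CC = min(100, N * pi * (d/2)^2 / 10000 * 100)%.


(d/2)^2 = (5.7/2)^2 = 2.85^2 = 8.1225
Crown area = 3.141593 * 8.1225 = 25.5176 m^2
N * area / 10000 * 100 = 288 * 25.5176 / 10000 * 100 = 73.4907
CC = min(100, 73.4907) = 73.4907 ≈ 73.5%

73.5%


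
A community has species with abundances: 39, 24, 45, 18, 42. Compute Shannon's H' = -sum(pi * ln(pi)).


Total N = 39 + 24 + 45 + 18 + 42 = 168
Per-species terms:
  p = 39/168 = 0.232143; ln(p) = -1.460402; p*ln(p) = 0.232143 * (-1.460402) = -0.339022
  p = 24/168 = 0.142857; ln(p) = -1.945911; p*ln(p) = 0.142857 * (-1.945911) = -0.277987
  p = 45/168 = 0.267857; ln(p) = -1.317302; p*ln(p) = 0.267857 * (-1.317302) = -0.352849
  p = 18/168 = 0.107143; ln(p) = -2.233591; p*ln(p) = 0.107143 * (-2.233591) = -0.239314
  p = 42/168 = 0.250000; ln(p) = -1.386294; p*ln(p) = 0.250000 * (-1.386294) = -0.346574
sum(p*ln(p)) = (-0.339022) + (-0.277987) + (-0.352849) + (-0.239314) + (-0.346574) = -1.555746
H' = -(-1.555746) = 1.555746 ≈ 1.5557

1.5557


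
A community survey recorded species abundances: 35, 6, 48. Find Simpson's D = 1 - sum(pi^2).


Total N = 35 + 6 + 48 = 89
Per-species terms:
  p = 35/89 = 0.393258; p^2 = 0.393258^2 = 0.154652
  p = 6/89 = 0.067416; p^2 = 0.067416^2 = 0.004545
  p = 48/89 = 0.539326; p^2 = 0.539326^2 = 0.290873
sum(p^2) = 0.154652 + 0.004545 + 0.290873 = 0.450070
D = 1 - 0.450070 = 0.549930 ≈ 0.5499

0.5499


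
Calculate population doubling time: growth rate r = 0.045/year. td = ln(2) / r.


td = ln(2) / 0.045 = 0.693147 / 0.045 = 15.4033 ≈ 15.4 years

15.4 years


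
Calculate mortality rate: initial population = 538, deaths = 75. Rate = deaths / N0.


Mortality rate = 75 / 538 = 0.139405 ≈ 0.1394

0.1394


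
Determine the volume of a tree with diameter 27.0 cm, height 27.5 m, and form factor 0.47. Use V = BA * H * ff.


(D/200)^2 = (27.0/200)^2 = 0.135^2 = 0.018225
BA = 3.141593 * 0.018225 = 0.0572555 m^2
V = 0.0572555 * 27.5 * 0.47 = 0.740027 ≈ 0.740 m^3

0.740 m^3


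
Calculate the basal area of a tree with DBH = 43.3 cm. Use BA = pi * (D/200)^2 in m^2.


D/200 = 43.3/200 = 0.2165 m
(D/200)^2 = 0.2165^2 = 0.04687225
BA = 3.141593 * 0.04687225 = 0.147254 ≈ 0.1473 m^2

0.1473 m^2


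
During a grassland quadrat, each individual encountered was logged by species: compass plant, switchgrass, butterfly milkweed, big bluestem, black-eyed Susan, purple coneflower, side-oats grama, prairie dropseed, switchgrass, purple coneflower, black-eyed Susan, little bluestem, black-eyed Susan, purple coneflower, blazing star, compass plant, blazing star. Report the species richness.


Total individuals logged = 17
Distinct species (count of individuals): compass plant (2), switchgrass (2), butterfly milkweed (1), big bluestem (1), black-eyed Susan (3), purple coneflower (3), side-oats grama (1), prairie dropseed (1), little bluestem (1), blazing star (2)
Species richness = number of distinct species = 10

10


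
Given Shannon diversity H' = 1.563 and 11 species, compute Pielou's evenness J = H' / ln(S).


ln(11) = 2.39790
J = H' / ln(S) = 1.563 / 2.39790 = 0.651820 ≈ 0.6518

0.6518


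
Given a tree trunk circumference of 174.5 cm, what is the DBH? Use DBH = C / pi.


DBH = C / pi = 174.5 / 3.141593 = 55.5451 ≈ 55.55 cm

55.55 cm


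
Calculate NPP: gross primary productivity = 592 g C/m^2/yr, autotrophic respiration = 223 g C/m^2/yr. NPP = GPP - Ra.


NPP = GPP - Ra = 592 - 223 = 369 g C/m^2/yr

369 g C/m^2/yr


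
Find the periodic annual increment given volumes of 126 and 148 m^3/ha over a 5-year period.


PAI = (V2 - V1) / period = (148 - 126) / 5 = 22 / 5 = 4.40 m^3/ha/yr

4.40 m^3/ha/yr


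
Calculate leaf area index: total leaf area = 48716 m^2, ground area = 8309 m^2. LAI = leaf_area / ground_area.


LAI = 48716 / 8309 = 5.8630 ≈ 5.86

5.86


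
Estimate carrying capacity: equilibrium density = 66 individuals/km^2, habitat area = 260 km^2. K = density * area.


K = 66 * 260 = 17160 individuals

17160 individuals


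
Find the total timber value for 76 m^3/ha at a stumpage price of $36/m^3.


Value = 76 * 36 = $2736/ha

$2736/ha


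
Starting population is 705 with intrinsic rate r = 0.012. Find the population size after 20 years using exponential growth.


r*t = 0.012 * 20 = 0.24
exp(0.24) = 1.27125
N = 705 * 1.27125 = 896.231 ≈ 896

896


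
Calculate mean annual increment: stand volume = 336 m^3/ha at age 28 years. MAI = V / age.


MAI = 336 / 28 = 12.00 m^3/ha/yr

12.00 m^3/ha/yr


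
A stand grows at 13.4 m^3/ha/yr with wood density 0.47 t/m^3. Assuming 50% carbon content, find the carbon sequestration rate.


C = 13.4 * 0.47 * 0.5 = 3.149 ≈ 3.15 t C/ha/yr

3.15 t C/ha/yr


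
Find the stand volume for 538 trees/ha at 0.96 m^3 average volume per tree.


V_stand = 538 * 0.96 = 516.48 ≈ 516.5 m^3/ha

516.5 m^3/ha


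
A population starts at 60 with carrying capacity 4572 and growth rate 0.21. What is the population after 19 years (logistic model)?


(K - N0)/N0 = (4572 - 60)/60 = 4512/60 = 75.2000
r*t = 0.21 * 19 = 3.99; exp(-3.99) = 0.0184997
75.2000 * 0.0184997 = 1.39118
1 + 1.39118 = 2.39118
N = 4572 / 2.39118 = 1912.03 ≈ 1912

1912


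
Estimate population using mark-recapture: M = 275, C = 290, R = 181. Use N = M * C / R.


N = M * C / R = 275 * 290 / 181 = 79750 / 181 = 440.61 ≈ 441

441 individuals


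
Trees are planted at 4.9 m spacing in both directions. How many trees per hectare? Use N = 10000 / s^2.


N = 10000 / 4.9^2 = 10000 / 24.01 = 416.493 ≈ 416 trees/ha

416 trees/ha


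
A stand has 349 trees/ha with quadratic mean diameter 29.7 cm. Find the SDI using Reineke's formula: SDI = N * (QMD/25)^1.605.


QMD/25 = 29.7/25 = 1.188
(1.188)^1.605 = exp(1.605 * ln(1.188)) = exp(1.605 * 0.172271) = exp(0.276495) = 1.31850
SDI = 349 * 1.31850 = 460.157 ≈ 460

460


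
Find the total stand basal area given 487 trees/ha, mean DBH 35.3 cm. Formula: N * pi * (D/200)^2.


(D/200)^2 = (35.3/200)^2 = 0.1765^2 = 0.03115225
Individual BA = 3.141593 * 0.03115225 = 0.0978677 m^2
Stand BA = 487 * 0.0978677 = 47.6616 ≈ 47.66 m^2/ha

47.66 m^2/ha


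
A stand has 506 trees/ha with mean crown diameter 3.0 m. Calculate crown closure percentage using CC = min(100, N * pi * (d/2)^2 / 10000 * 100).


(d/2)^2 = (3.0/2)^2 = 1.5^2 = 2.25
Crown area = 3.141593 * 2.25 = 7.06858 m^2
N * area / 10000 * 100 = 506 * 7.06858 / 10000 * 100 = 35.7670
CC = min(100, 35.7670) = 35.7670 ≈ 35.8%

35.8%


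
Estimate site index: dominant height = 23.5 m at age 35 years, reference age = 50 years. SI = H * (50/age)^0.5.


50/35 = 1.42857
(1.42857)^0.5 = 1.19523
SI = 23.5 * 1.19523 = 28.0879 ≈ 28.1 m

28.1 m


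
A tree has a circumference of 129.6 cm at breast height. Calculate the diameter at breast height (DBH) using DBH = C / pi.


DBH = C / pi = 129.6 / 3.141593 = 41.2530 ≈ 41.25 cm

41.25 cm


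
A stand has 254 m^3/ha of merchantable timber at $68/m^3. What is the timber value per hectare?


Value = 254 * 68 = $17272/ha

$17272/ha


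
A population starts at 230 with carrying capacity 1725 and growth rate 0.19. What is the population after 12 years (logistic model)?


(K - N0)/N0 = (1725 - 230)/230 = 1495/230 = 6.50000
r*t = 0.19 * 12 = 2.28; exp(-2.28) = 0.102284
6.50000 * 0.102284 = 0.664846
1 + 0.664846 = 1.66485
N = 1725 / 1.66485 = 1036.13 ≈ 1036

1036


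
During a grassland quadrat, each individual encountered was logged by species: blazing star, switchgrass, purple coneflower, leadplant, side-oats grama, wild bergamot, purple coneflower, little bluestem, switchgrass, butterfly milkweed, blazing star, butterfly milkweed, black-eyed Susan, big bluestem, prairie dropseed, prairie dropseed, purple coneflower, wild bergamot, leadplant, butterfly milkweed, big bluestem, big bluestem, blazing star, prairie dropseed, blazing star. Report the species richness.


Total individuals logged = 25
Distinct species (count of individuals): blazing star (4), switchgrass (2), purple coneflower (3), leadplant (2), side-oats grama (1), wild bergamot (2), little bluestem (1), butterfly milkweed (3), black-eyed Susan (1), big bluestem (3), prairie dropseed (3)
Species richness = number of distinct species = 11

11


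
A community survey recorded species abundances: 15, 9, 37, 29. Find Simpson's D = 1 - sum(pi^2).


Total N = 15 + 9 + 37 + 29 = 90
Per-species terms:
  p = 15/90 = 0.166667; p^2 = 0.166667^2 = 0.027778
  p = 9/90 = 0.100000; p^2 = 0.100000^2 = 0.010000
  p = 37/90 = 0.411111; p^2 = 0.411111^2 = 0.169012
  p = 29/90 = 0.322222; p^2 = 0.322222^2 = 0.103827
sum(p^2) = 0.027778 + 0.010000 + 0.169012 + 0.103827 = 0.310617
D = 1 - 0.310617 = 0.689383 ≈ 0.6894

0.6894


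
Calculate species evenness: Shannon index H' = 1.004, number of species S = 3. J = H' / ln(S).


ln(3) = 1.09861
J = H' / ln(S) = 1.004 / 1.09861 = 0.913882 ≈ 0.9139

0.9139


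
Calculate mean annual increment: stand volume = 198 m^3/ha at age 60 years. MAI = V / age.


MAI = 198 / 60 = 3.30 m^3/ha/yr

3.30 m^3/ha/yr


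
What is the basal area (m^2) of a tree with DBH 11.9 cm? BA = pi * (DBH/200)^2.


D/200 = 11.9/200 = 0.0595 m
(D/200)^2 = 0.0595^2 = 0.00354025
BA = 3.141593 * 0.00354025 = 0.0111220 ≈ 0.0111 m^2

0.0111 m^2


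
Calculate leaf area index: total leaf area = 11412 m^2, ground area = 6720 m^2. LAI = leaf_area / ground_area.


LAI = 11412 / 6720 = 1.6982 ≈ 1.70

1.70


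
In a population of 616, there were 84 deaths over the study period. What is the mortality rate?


Mortality rate = 84 / 616 = 0.136364 ≈ 0.1364

0.1364


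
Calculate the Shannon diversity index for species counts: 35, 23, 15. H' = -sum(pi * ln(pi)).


Total N = 35 + 23 + 15 = 73
Per-species terms:
  p = 35/73 = 0.479452; ln(p) = -0.735111; p*ln(p) = 0.479452 * (-0.735111) = -0.352450
  p = 23/73 = 0.315068; ln(p) = -1.154967; p*ln(p) = 0.315068 * (-1.154967) = -0.363893
  p = 15/73 = 0.205479; ln(p) = -1.582411; p*ln(p) = 0.205479 * (-1.582411) = -0.325152
sum(p*ln(p)) = (-0.352450) + (-0.363893) + (-0.325152) = -1.041495
H' = -(-1.041495) = 1.041495 ≈ 1.0415

1.0415


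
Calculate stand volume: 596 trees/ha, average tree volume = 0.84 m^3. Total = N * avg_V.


V_stand = 596 * 0.84 = 500.64 ≈ 500.6 m^3/ha

500.6 m^3/ha


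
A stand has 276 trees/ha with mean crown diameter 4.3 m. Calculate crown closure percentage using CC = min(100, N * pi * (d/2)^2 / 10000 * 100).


(d/2)^2 = (4.3/2)^2 = 2.15^2 = 4.6225
Crown area = 3.141593 * 4.6225 = 14.5220 m^2
N * area / 10000 * 100 = 276 * 14.5220 / 10000 * 100 = 40.0807
CC = min(100, 40.0807) = 40.0807 ≈ 40.1%

40.1%


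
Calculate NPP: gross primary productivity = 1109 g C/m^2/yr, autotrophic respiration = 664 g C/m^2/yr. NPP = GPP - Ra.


NPP = GPP - Ra = 1109 - 664 = 445 g C/m^2/yr

445 g C/m^2/yr


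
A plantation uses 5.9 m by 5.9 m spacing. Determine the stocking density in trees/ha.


N = 10000 / 5.9^2 = 10000 / 34.81 = 287.274 ≈ 287 trees/ha

287 trees/ha


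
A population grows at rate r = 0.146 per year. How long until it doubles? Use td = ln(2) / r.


td = ln(2) / 0.146 = 0.693147 / 0.146 = 4.74758 ≈ 4.7 years

4.7 years


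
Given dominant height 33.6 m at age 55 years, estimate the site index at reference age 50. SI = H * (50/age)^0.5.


50/55 = 0.909091
(0.909091)^0.5 = 0.953463
SI = 33.6 * 0.953463 = 32.0364 ≈ 32.0 m

32.0 m


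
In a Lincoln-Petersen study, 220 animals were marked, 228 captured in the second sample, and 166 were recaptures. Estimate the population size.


N = M * C / R = 220 * 228 / 166 = 50160 / 166 = 302.17 ≈ 302

302 individuals


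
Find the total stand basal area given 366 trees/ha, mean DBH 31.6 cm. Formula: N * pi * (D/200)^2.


(D/200)^2 = (31.6/200)^2 = 0.158^2 = 0.024964
Individual BA = 3.141593 * 0.024964 = 0.0784267 m^2
Stand BA = 366 * 0.0784267 = 28.7042 ≈ 28.70 m^2/ha

28.70 m^2/ha


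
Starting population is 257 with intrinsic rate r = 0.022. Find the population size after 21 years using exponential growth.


r*t = 0.022 * 21 = 0.462
exp(0.462) = 1.58725
N = 257 * 1.58725 = 407.923 ≈ 408

408


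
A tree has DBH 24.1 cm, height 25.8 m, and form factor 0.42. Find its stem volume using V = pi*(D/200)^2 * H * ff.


(D/200)^2 = (24.1/200)^2 = 0.1205^2 = 0.01452025
BA = 3.141593 * 0.01452025 = 0.0456167 m^2
V = 0.0456167 * 25.8 * 0.42 = 0.494303 ≈ 0.494 m^3

0.494 m^3


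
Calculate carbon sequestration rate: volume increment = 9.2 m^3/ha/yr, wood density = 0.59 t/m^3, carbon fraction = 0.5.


C = 9.2 * 0.59 * 0.5 = 2.714 ≈ 2.71 t C/ha/yr

2.71 t C/ha/yr


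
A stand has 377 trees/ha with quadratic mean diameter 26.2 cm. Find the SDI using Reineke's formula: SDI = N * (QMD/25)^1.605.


QMD/25 = 26.2/25 = 1.048
(1.048)^1.605 = exp(1.605 * ln(1.048)) = exp(1.605 * 0.0468836) = exp(0.0752482) = 1.07815
SDI = 377 * 1.07815 = 406.463 ≈ 406

406


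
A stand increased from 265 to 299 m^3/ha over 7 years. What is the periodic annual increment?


PAI = (V2 - V1) / period = (299 - 265) / 7 = 34 / 7 = 4.8571 ≈ 4.86 m^3/ha/yr

4.86 m^3/ha/yr


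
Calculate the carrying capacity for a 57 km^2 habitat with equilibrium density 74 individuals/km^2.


K = 74 * 57 = 4218 individuals

4218 individuals


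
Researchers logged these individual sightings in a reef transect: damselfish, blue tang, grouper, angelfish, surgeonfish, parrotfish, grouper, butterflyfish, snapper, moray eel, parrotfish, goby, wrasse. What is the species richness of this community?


Total individuals logged = 13
Distinct species (count of individuals): damselfish (1), blue tang (1), grouper (2), angelfish (1), surgeonfish (1), parrotfish (2), butterflyfish (1), snapper (1), moray eel (1), goby (1), wrasse (1)
Species richness = number of distinct species = 11

11


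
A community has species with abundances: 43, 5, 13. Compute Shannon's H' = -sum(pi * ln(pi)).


Total N = 43 + 5 + 13 = 61
Per-species terms:
  p = 43/61 = 0.704918; ln(p) = -0.349674; p*ln(p) = 0.704918 * (-0.349674) = -0.246491
  p = 5/61 = 0.081967; ln(p) = -2.501439; p*ln(p) = 0.081967 * (-2.501439) = -0.205035
  p = 13/61 = 0.213115; ln(p) = -1.545923; p*ln(p) = 0.213115 * (-1.545923) = -0.329459
sum(p*ln(p)) = (-0.246491) + (-0.205035) + (-0.329459) = -0.780985
H' = -(-0.780985) = 0.780985 ≈ 0.7810

0.7810


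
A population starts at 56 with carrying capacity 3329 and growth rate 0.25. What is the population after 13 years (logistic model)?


(K - N0)/N0 = (3329 - 56)/56 = 3273/56 = 58.4464
r*t = 0.25 * 13 = 3.25; exp(-3.25) = 0.0387742
58.4464 * 0.0387742 = 2.26621
1 + 2.26621 = 3.26621
N = 3329 / 3.26621 = 1019.22 ≈ 1019

1019


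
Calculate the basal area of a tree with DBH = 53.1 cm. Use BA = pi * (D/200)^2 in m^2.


D/200 = 53.1/200 = 0.2655 m
(D/200)^2 = 0.2655^2 = 0.07049025
BA = 3.141593 * 0.07049025 = 0.221452 ≈ 0.2215 m^2

0.2215 m^2


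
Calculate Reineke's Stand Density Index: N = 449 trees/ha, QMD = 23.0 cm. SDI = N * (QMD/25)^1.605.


QMD/25 = 23.0/25 = 0.92
(0.92)^1.605 = exp(1.605 * ln(0.92)) = exp(1.605 * (-0.0833816)) = exp(-0.133827) = 0.874741
SDI = 449 * 0.874741 = 392.759 ≈ 393

393


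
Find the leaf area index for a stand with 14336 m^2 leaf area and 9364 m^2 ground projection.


LAI = 14336 / 9364 = 1.5310 ≈ 1.53

1.53


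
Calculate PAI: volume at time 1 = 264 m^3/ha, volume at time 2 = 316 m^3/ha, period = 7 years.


PAI = (V2 - V1) / period = (316 - 264) / 7 = 52 / 7 = 7.4286 ≈ 7.43 m^3/ha/yr

7.43 m^3/ha/yr


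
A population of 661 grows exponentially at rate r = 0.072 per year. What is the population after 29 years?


r*t = 0.072 * 29 = 2.088
exp(2.088) = 8.06876
N = 661 * 8.06876 = 5333.45 ≈ 5333

5333


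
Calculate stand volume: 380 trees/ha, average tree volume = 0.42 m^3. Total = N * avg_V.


V_stand = 380 * 0.42 = 159.6 m^3/ha

159.6 m^3/ha


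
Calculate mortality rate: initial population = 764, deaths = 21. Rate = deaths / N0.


Mortality rate = 21 / 764 = 0.027487 ≈ 0.0275

0.0275


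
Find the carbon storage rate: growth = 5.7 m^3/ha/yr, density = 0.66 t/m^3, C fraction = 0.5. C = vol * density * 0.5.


C = 5.7 * 0.66 * 0.5 = 1.881 ≈ 1.88 t C/ha/yr

1.88 t C/ha/yr


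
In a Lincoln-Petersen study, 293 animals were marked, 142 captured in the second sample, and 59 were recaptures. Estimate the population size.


N = M * C / R = 293 * 142 / 59 = 41606 / 59 = 705.19 ≈ 705

705 individuals


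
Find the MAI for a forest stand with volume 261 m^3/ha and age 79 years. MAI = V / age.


MAI = 261 / 79 = 3.3038 ≈ 3.30 m^3/ha/yr

3.30 m^3/ha/yr


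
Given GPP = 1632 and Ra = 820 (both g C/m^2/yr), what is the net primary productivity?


NPP = GPP - Ra = 1632 - 820 = 812 g C/m^2/yr

812 g C/m^2/yr


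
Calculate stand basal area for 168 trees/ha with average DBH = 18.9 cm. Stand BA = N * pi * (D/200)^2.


(D/200)^2 = (18.9/200)^2 = 0.0945^2 = 0.00893025
Individual BA = 3.141593 * 0.00893025 = 0.0280552 m^2
Stand BA = 168 * 0.0280552 = 4.71327 ≈ 4.71 m^2/ha

4.71 m^2/ha


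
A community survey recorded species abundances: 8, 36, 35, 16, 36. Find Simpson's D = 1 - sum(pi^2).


Total N = 8 + 36 + 35 + 16 + 36 = 131
Per-species terms:
  p = 8/131 = 0.061069; p^2 = 0.061069^2 = 0.003729
  p = 36/131 = 0.274809; p^2 = 0.274809^2 = 0.075520
  p = 35/131 = 0.267176; p^2 = 0.267176^2 = 0.071383
  p = 16/131 = 0.122137; p^2 = 0.122137^2 = 0.014917
  p = 36/131 = 0.274809; p^2 = 0.274809^2 = 0.075520
sum(p^2) = 0.003729 + 0.075520 + 0.071383 + 0.014917 + 0.075520 = 0.241069
D = 1 - 0.241069 = 0.758931 ≈ 0.7589

0.7589


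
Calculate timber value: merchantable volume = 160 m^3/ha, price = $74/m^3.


Value = 160 * 74 = $11840/ha

$11840/ha


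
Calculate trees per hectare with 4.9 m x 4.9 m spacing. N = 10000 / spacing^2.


N = 10000 / 4.9^2 = 10000 / 24.01 = 416.493 ≈ 416 trees/ha

416 trees/ha


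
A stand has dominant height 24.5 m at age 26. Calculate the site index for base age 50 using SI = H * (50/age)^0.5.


50/26 = 1.92308
(1.92308)^0.5 = 1.38675
SI = 24.5 * 1.38675 = 33.9754 ≈ 34.0 m

34.0 m


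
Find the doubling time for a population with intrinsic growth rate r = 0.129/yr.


td = ln(2) / 0.129 = 0.693147 / 0.129 = 5.37323 ≈ 5.4 years

5.4 years


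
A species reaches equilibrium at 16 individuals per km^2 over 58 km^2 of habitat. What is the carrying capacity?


K = 16 * 58 = 928 individuals

928 individuals


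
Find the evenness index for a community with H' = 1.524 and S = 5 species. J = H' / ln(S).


ln(5) = 1.60944
J = H' / ln(S) = 1.524 / 1.60944 = 0.946913 ≈ 0.9469

0.9469


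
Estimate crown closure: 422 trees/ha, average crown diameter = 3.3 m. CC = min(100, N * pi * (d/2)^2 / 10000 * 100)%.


(d/2)^2 = (3.3/2)^2 = 1.65^2 = 2.7225
Crown area = 3.141593 * 2.7225 = 8.55299 m^2
N * area / 10000 * 100 = 422 * 8.55299 / 10000 * 100 = 36.0936
CC = min(100, 36.0936) = 36.0936 ≈ 36.1%

36.1%


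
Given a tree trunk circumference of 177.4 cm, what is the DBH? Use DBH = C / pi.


DBH = C / pi = 177.4 / 3.141593 = 56.4682 ≈ 56.47 cm

56.47 cm


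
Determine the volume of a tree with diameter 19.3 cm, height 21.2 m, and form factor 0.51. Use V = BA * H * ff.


(D/200)^2 = (19.3/200)^2 = 0.0965^2 = 0.00931225
BA = 3.141593 * 0.00931225 = 0.0292553 m^2
V = 0.0292553 * 21.2 * 0.51 = 0.316308 ≈ 0.316 m^3

0.316 m^3


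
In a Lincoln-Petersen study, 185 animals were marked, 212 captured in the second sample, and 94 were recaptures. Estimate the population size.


N = M * C / R = 185 * 212 / 94 = 39220 / 94 = 417.23 ≈ 417

417 individuals
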